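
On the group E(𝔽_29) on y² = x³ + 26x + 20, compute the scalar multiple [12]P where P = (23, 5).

Repeated addition: build up to 12P.
2P: tangent at (23, 5): λ = (3·23² + 26)/(2·5) ≡ 18/10. 10⁻¹ ≡ 3 (mod 29), so λ ≡ 18·3 ≡ 25.
  x = λ² - 23 - 23 = 625 - 46 ≡ 28; y = λ·(23 - 28) - 5 ≡ 15. → (28, 15)
3P: (28, 15) + (23, 5). λ = (5 - 15)/(23 - 28) ≡ 19/24 mod 29. 24⁻¹ ≡ 23 (mod 29), so λ ≡ 2.
  x = λ² - 28 - 23 = 4 - 51 ≡ 11; y = λ·(28 - 11) - 15 ≡ 19. → (11, 19)
4P: (11, 19) + (23, 5). λ = (5 - 19)/(23 - 11) ≡ 15/12 mod 29. 12⁻¹ ≡ 17 (mod 29), so λ ≡ 23.
  x = λ² - 11 - 23 = 529 - 34 ≡ 2; y = λ·(11 - 2) - 19 ≡ 14. → (2, 14)
5P: (2, 14) + (23, 5). λ = (5 - 14)/(23 - 2) ≡ 20/21 mod 29. 21⁻¹ ≡ 18 (mod 29), so λ ≡ 12.
  x = λ² - 2 - 23 = 144 - 25 ≡ 3; y = λ·(2 - 3) - 14 ≡ 3. → (3, 3)
6P: (3, 3) + (23, 5). λ = (5 - 3)/(23 - 3) ≡ 2/20 mod 29. 20⁻¹ ≡ 16 (mod 29), so λ ≡ 3.
  x = λ² - 3 - 23 = 9 - 26 ≡ 12; y = λ·(3 - 12) - 3 ≡ 28. → (12, 28)
7P: (12, 28) + (23, 5). λ = (5 - 28)/(23 - 12) ≡ 6/11 mod 29. 11⁻¹ ≡ 8 (mod 29) since 11·8 = 88 ≡ 1, so λ ≡ 19.
  x = λ² - 12 - 23 = 361 - 35 ≡ 7; y = λ·(12 - 7) - 28 ≡ 9. → (7, 9)
8P: (7, 9) + (23, 5). λ = (5 - 9)/(23 - 7) ≡ 25/16 mod 29. 16⁻¹ ≡ 20 (mod 29), so λ ≡ 7.
  x = λ² - 7 - 23 = 49 - 30 ≡ 19; y = λ·(7 - 19) - 9 ≡ 23. → (19, 23)
9P: (19, 23) + (23, 5). λ = (5 - 23)/(23 - 19) ≡ 11/4 mod 29. 4⁻¹ ≡ 22 (mod 29) since 4·22 = 88 ≡ 1, so λ ≡ 10.
  x = λ² - 19 - 23 = 100 - 42 ≡ 0; y = λ·(19 - 0) - 23 ≡ 22. → (0, 22)
10P: (0, 22) + (23, 5). λ = (5 - 22)/(23 - 0) ≡ 12/23 mod 29. 23⁻¹ ≡ 24 (mod 29) since 23·24 = 552 ≡ 1, so λ ≡ 27.
  x = λ² - 0 - 23 = 729 - 23 ≡ 10; y = λ·(0 - 10) - 22 ≡ 27. → (10, 27)
11P: (10, 27) + (23, 5). λ = (5 - 27)/(23 - 10) ≡ 7/13 mod 29. 13⁻¹ ≡ 9 (mod 29), so λ ≡ 5.
  x = λ² - 10 - 23 = 25 - 33 ≡ 21; y = λ·(10 - 21) - 27 ≡ 5. → (21, 5)
12P: (21, 5) + (23, 5). λ = (5 - 5)/(23 - 21) ≡ 0/2 mod 29. 2⁻¹ ≡ 15 (mod 29), so λ ≡ 0.
  x = λ² - 21 - 23 = 0 - 44 ≡ 14; y = λ·(21 - 14) - 5 ≡ 24. → (14, 24)

(14, 24)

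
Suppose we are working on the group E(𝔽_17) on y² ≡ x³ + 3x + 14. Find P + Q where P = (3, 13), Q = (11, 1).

(1, 1)

(3, 13) + (11, 1). λ = (1 - 13)/(11 - 3) ≡ 5/8 mod 17. 8⁻¹ ≡ 15 (mod 17), so λ ≡ 7.
  x = λ² - 3 - 11 = 49 - 14 ≡ 1; y = λ·(3 - 1) - 13 ≡ 1. → (1, 1)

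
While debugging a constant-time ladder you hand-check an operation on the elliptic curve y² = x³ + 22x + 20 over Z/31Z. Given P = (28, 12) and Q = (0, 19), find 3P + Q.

(16, 29)

First 3P:
Repeated addition: build up to 3P.
2P: tangent at (28, 12): λ = (3·28² + 22)/(2·12) ≡ 18/24. 24⁻¹ ≡ 22 (mod 31), so λ ≡ 18·22 ≡ 24.
  x = λ² - 28 - 28 = 576 - 56 ≡ 24; y = λ·(28 - 24) - 12 ≡ 22. → (24, 22)
3P: (24, 22) + (28, 12). λ = (12 - 22)/(28 - 24) ≡ 21/4 mod 31. 4⁻¹ ≡ 8 (mod 31), so λ ≡ 13.
  x = λ² - 24 - 28 = 169 - 52 ≡ 24; y = λ·(24 - 24) - 22 ≡ 9. → (24, 9)
3P = (24, 9).
Finally 3P + Q:
(24, 9) + (0, 19). λ = (19 - 9)/(0 - 24) ≡ 10/7 mod 31. 7⁻¹ ≡ 9 (mod 31), so λ ≡ 28.
  x = λ² - 24 - 0 = 784 - 24 ≡ 16; y = λ·(24 - 16) - 9 ≡ 29. → (16, 29)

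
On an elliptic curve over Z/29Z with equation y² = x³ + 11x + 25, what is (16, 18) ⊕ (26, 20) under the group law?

(23, 27)

(16, 18) + (26, 20). λ = (20 - 18)/(26 - 16) ≡ 2/10 mod 29. 10⁻¹ ≡ 3 (mod 29), so λ ≡ 6.
  x = λ² - 16 - 26 = 36 - 42 ≡ 23; y = λ·(16 - 23) - 18 ≡ 27. → (23, 27)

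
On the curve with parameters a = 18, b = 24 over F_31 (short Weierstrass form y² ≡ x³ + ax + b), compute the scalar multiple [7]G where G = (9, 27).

(19, 23)

Double-and-add on 7 = (111)₂. Start with G = (9, 27) for the leading 1-bit.
double: tangent at (9, 27): λ = (3·9² + 18)/(2·27) ≡ 13/23. 23⁻¹ ≡ 27 (mod 31) since 23·27 = 621 ≡ 1, so λ ≡ 13·27 ≡ 10.
  x = λ² - 9 - 9 = 100 - 18 ≡ 20; y = λ·(9 - 20) - 27 ≡ 18. → (20, 18)
add G: (20, 18) + (9, 27). λ = (27 - 18)/(9 - 20) ≡ 9/20 mod 31. 20⁻¹ ≡ 14 (mod 31), so λ ≡ 2.
  x = λ² - 20 - 9 = 4 - 29 ≡ 6; y = λ·(20 - 6) - 18 ≡ 10. → (6, 10)
double: tangent at (6, 10): λ = (3·6² + 18)/(2·10) ≡ 2/20. 20⁻¹ ≡ 14 (mod 31), so λ ≡ 2·14 ≡ 28.
  x = λ² - 6 - 6 = 784 - 12 ≡ 28; y = λ·(6 - 28) - 10 ≡ 25. → (28, 25)
add G: (28, 25) + (9, 27). λ = (27 - 25)/(9 - 28) ≡ 2/12 mod 31. 12⁻¹ ≡ 13 (mod 31) since 12·13 = 156 ≡ 1, so λ ≡ 26.
  x = λ² - 28 - 9 = 676 - 37 ≡ 19; y = λ·(28 - 19) - 25 ≡ 23. → (19, 23)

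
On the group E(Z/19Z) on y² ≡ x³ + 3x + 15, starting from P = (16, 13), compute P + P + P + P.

(8, 0)

Double-and-add on 4 = (100)₂. Start with P = (16, 13) for the leading 1-bit.
double: tangent at (16, 13): λ = (3·16² + 3)/(2·13) ≡ 11/7. 7⁻¹ ≡ 11 (mod 19), so λ ≡ 11·11 ≡ 7.
  x = λ² - 16 - 16 = 49 - 32 ≡ 17; y = λ·(16 - 17) - 13 ≡ 18. → (17, 18)
double: tangent at (17, 18): λ = (3·17² + 3)/(2·18) ≡ 15/17. 17⁻¹ ≡ 9 (mod 19), so λ ≡ 15·9 ≡ 2.
  x = λ² - 17 - 17 = 4 - 34 ≡ 8; y = λ·(17 - 8) - 18 ≡ 0. → (8, 0)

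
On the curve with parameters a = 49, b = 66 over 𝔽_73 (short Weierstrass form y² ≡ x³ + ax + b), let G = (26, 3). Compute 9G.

Repeated addition: build up to 9G.
2G: tangent at (26, 3): λ = (3·26² + 49)/(2·3) ≡ 33/6. 6⁻¹ ≡ 61 (mod 73), so λ ≡ 33·61 ≡ 42.
  x = λ² - 26 - 26 = 1764 - 52 ≡ 33; y = λ·(26 - 33) - 3 ≡ 68. → (33, 68)
3G: (33, 68) + (26, 3). λ = (3 - 68)/(26 - 33) ≡ 8/66 mod 73. 66⁻¹ ≡ 52 (mod 73) since 66·52 = 3432 ≡ 1, so λ ≡ 51.
  x = λ² - 33 - 26 = 2601 - 59 ≡ 60; y = λ·(33 - 60) - 68 ≡ 15. → (60, 15)
4G: (60, 15) + (26, 3). λ = (3 - 15)/(26 - 60) ≡ 61/39 mod 73. 39⁻¹ ≡ 15 (mod 73) since 39·15 = 585 ≡ 1, so λ ≡ 39.
  x = λ² - 60 - 26 = 1521 - 86 ≡ 48; y = λ·(60 - 48) - 15 ≡ 15. → (48, 15)
5G: (48, 15) + (26, 3). λ = (3 - 15)/(26 - 48) ≡ 61/51 mod 73. 51⁻¹ ≡ 63 (mod 73) since 51·63 = 3213 ≡ 1, so λ ≡ 47.
  x = λ² - 48 - 26 = 2209 - 74 ≡ 18; y = λ·(48 - 18) - 15 ≡ 8. → (18, 8)
6G: (18, 8) + (26, 3). λ = (3 - 8)/(26 - 18) ≡ 68/8 mod 73. 8⁻¹ ≡ 64 (mod 73), so λ ≡ 45.
  x = λ² - 18 - 26 = 2025 - 44 ≡ 10; y = λ·(18 - 10) - 8 ≡ 60. → (10, 60)
7G: (10, 60) + (26, 3). λ = (3 - 60)/(26 - 10) ≡ 16/16 mod 73. 16⁻¹ ≡ 32 (mod 73) since 16·32 = 512 ≡ 1, so λ ≡ 1.
  x = λ² - 10 - 26 = 1 - 36 ≡ 38; y = λ·(10 - 38) - 60 ≡ 58. → (38, 58)
8G: (38, 58) + (26, 3). λ = (3 - 58)/(26 - 38) ≡ 18/61 mod 73. 61⁻¹ ≡ 6 (mod 73) since 61·6 = 366 ≡ 1, so λ ≡ 35.
  x = λ² - 38 - 26 = 1225 - 64 ≡ 66; y = λ·(38 - 66) - 58 ≡ 57. → (66, 57)
9G: (66, 57) + (26, 3). λ = (3 - 57)/(26 - 66) ≡ 19/33 mod 73. 33⁻¹ ≡ 31 (mod 73), so λ ≡ 5.
  x = λ² - 66 - 26 = 25 - 92 ≡ 6; y = λ·(66 - 6) - 57 ≡ 24. → (6, 24)

(6, 24)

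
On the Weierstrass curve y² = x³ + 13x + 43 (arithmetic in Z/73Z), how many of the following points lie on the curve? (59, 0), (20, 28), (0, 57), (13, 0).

(59, 0): 0² ≡ 0, rhs ≡ 37 → off.
(20, 28): 28² ≡ 54, rhs ≡ 54 → on.
(0, 57): 57² ≡ 37, rhs ≡ 43 → off.
(13, 0): 0² ≡ 0, rhs ≡ 0 → on.

2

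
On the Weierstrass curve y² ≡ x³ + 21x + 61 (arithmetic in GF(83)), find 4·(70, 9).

(10, 62)

Write Q = (70, 9).
Repeated addition: build up to 4Q.
2Q: tangent at (70, 9): λ = (3·70² + 21)/(2·9) ≡ 30/18. 18⁻¹ ≡ 60 (mod 83), so λ ≡ 30·60 ≡ 57.
  x = λ² - 70 - 70 = 3249 - 140 ≡ 38; y = λ·(70 - 38) - 9 ≡ 72. → (38, 72)
3Q: (38, 72) + (70, 9). λ = (9 - 72)/(70 - 38) ≡ 20/32 mod 83. 32⁻¹ ≡ 13 (mod 83) since 32·13 = 416 ≡ 1, so λ ≡ 11.
  x = λ² - 38 - 70 = 121 - 108 ≡ 13; y = λ·(38 - 13) - 72 ≡ 37. → (13, 37)
4Q: (13, 37) + (70, 9). λ = (9 - 37)/(70 - 13) ≡ 55/57 mod 83. 57⁻¹ ≡ 67 (mod 83), so λ ≡ 33.
  x = λ² - 13 - 70 = 1089 - 83 ≡ 10; y = λ·(13 - 10) - 37 ≡ 62. → (10, 62)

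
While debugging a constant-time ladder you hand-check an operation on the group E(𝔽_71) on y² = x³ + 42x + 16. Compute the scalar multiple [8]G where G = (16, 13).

(27, 32)

Double-and-add on 8 = (1000)₂. Start with G = (16, 13) for the leading 1-bit.
double: tangent at (16, 13): λ = (3·16² + 42)/(2·13) ≡ 29/26. 26⁻¹ ≡ 41 (mod 71), so λ ≡ 29·41 ≡ 53.
  x = λ² - 16 - 16 = 2809 - 32 ≡ 8; y = λ·(16 - 8) - 13 ≡ 56. → (8, 56)
double: tangent at (8, 56): λ = (3·8² + 42)/(2·56) ≡ 21/41. 41⁻¹ ≡ 26 (mod 71) since 41·26 = 1066 ≡ 1, so λ ≡ 21·26 ≡ 49.
  x = λ² - 8 - 8 = 2401 - 16 ≡ 42; y = λ·(8 - 42) - 56 ≡ 53. → (42, 53)
double: tangent at (42, 53): λ = (3·42² + 42)/(2·53) ≡ 9/35. 35⁻¹ ≡ 69 (mod 71), so λ ≡ 9·69 ≡ 53.
  x = λ² - 42 - 42 = 2809 - 84 ≡ 27; y = λ·(42 - 27) - 53 ≡ 32. → (27, 32)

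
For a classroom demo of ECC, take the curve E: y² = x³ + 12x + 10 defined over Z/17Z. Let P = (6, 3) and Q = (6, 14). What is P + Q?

O

The two points share x = 6 and their y-coordinates satisfy 3 + 14 ≡ 0 (mod 17), so they are inverses. Their sum is 𝒪.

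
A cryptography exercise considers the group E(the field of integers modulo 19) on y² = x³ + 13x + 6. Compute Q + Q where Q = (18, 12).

tangent at (18, 12): λ = (3·18² + 13)/(2·12) ≡ 16/5. 5⁻¹ ≡ 4 (mod 19), so λ ≡ 16·4 ≡ 7.
  x = λ² - 18 - 18 = 49 - 36 ≡ 13; y = λ·(18 - 13) - 12 ≡ 4. → (13, 4)

(13, 4)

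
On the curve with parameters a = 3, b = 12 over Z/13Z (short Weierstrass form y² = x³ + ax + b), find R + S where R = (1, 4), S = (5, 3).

(3, 3)

(1, 4) + (5, 3). λ = (3 - 4)/(5 - 1) ≡ 12/4 mod 13. 4⁻¹ ≡ 10 (mod 13) since 4·10 = 40 ≡ 1, so λ ≡ 3.
  x = λ² - 1 - 5 = 9 - 6 ≡ 3; y = λ·(1 - 3) - 4 ≡ 3. → (3, 3)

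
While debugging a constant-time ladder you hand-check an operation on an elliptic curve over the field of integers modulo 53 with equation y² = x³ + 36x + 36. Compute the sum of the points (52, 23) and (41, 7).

(23, 24)

(52, 23) + (41, 7). λ = (7 - 23)/(41 - 52) ≡ 37/42 mod 53. 42⁻¹ ≡ 24 (mod 53) since 42·24 = 1008 ≡ 1, so λ ≡ 40.
  x = λ² - 52 - 41 = 1600 - 93 ≡ 23; y = λ·(52 - 23) - 23 ≡ 24. → (23, 24)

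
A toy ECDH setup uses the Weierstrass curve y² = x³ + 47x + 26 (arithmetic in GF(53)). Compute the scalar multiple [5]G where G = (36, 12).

Repeated addition: build up to 5G.
2G: tangent at (36, 12): λ = (3·36² + 47)/(2·12) ≡ 13/24. 24⁻¹ ≡ 42 (mod 53), so λ ≡ 13·42 ≡ 16.
  x = λ² - 36 - 36 = 256 - 72 ≡ 25; y = λ·(36 - 25) - 12 ≡ 5. → (25, 5)
3G: (25, 5) + (36, 12). λ = (12 - 5)/(36 - 25) ≡ 7/11 mod 53. 11⁻¹ ≡ 29 (mod 53), so λ ≡ 44.
  x = λ² - 25 - 36 = 1936 - 61 ≡ 20; y = λ·(25 - 20) - 5 ≡ 3. → (20, 3)
4G: (20, 3) + (36, 12). λ = (12 - 3)/(36 - 20) ≡ 9/16 mod 53. 16⁻¹ ≡ 10 (mod 53) since 16·10 = 160 ≡ 1, so λ ≡ 37.
  x = λ² - 20 - 36 = 1369 - 56 ≡ 41; y = λ·(20 - 41) - 3 ≡ 15. → (41, 15)
5G: (41, 15) + (36, 12). λ = (12 - 15)/(36 - 41) ≡ 50/48 mod 53. 48⁻¹ ≡ 21 (mod 53), so λ ≡ 43.
  x = λ² - 41 - 36 = 1849 - 77 ≡ 23; y = λ·(41 - 23) - 15 ≡ 17. → (23, 17)

(23, 17)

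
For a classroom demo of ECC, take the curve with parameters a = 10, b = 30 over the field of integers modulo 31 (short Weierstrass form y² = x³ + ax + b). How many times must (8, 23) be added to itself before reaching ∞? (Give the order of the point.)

5

2P: tangent at (8, 23): λ = (3·8² + 10)/(2·23) ≡ 16/15. 15⁻¹ ≡ 29 (mod 31) since 15·29 = 435 ≡ 1, so λ ≡ 16·29 ≡ 30.
  x = λ² - 8 - 8 = 900 - 16 ≡ 16; y = λ·(8 - 16) - 23 ≡ 16. → (16, 16)
3P: (16, 16) + (8, 23). λ = (23 - 16)/(8 - 16) ≡ 7/23 mod 31. 23⁻¹ ≡ 27 (mod 31) since 23·27 = 621 ≡ 1, so λ ≡ 3.
  x = λ² - 16 - 8 = 9 - 24 ≡ 16; y = λ·(16 - 16) - 16 ≡ 15. → (16, 15)
4P: (16, 15) + (8, 23). λ = (23 - 15)/(8 - 16) ≡ 8/23 mod 31. 23⁻¹ ≡ 27 (mod 31) since 23·27 = 621 ≡ 1, so λ ≡ 30.
  x = λ² - 16 - 8 = 900 - 24 ≡ 8; y = λ·(16 - 8) - 15 ≡ 8. → (8, 8)
5P: (8, 8) + (8, 23): same x and y₁ ≡ -y₂, so the sum is ∞.
5P = ∞, so the order is 5.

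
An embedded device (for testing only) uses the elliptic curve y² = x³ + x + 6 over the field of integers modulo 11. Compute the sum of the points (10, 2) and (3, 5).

(2, 4)

(10, 2) + (3, 5). λ = (5 - 2)/(3 - 10) ≡ 3/4 mod 11. 4⁻¹ ≡ 3 (mod 11), so λ ≡ 9.
  x = λ² - 10 - 3 = 81 - 13 ≡ 2; y = λ·(10 - 2) - 2 ≡ 4. → (2, 4)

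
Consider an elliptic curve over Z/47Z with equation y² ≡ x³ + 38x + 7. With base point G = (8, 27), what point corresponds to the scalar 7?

Double-and-add on 7 = (111)₂. Start with G = (8, 27) for the leading 1-bit.
double: tangent at (8, 27): λ = (3·8² + 38)/(2·27) ≡ 42/7. 7⁻¹ ≡ 27 (mod 47) since 7·27 = 189 ≡ 1, so λ ≡ 42·27 ≡ 6.
  x = λ² - 8 - 8 = 36 - 16 ≡ 20; y = λ·(8 - 20) - 27 ≡ 42. → (20, 42)
add G: (20, 42) + (8, 27). λ = (27 - 42)/(8 - 20) ≡ 32/35 mod 47. 35⁻¹ ≡ 43 (mod 47) since 35·43 = 1505 ≡ 1, so λ ≡ 13.
  x = λ² - 20 - 8 = 169 - 28 ≡ 0; y = λ·(20 - 0) - 42 ≡ 30. → (0, 30)
double: tangent at (0, 30): λ = (3·0² + 38)/(2·30) ≡ 38/13. 13⁻¹ ≡ 29 (mod 47), so λ ≡ 38·29 ≡ 21.
  x = λ² - 0 - 0 = 441 - 0 ≡ 18; y = λ·(0 - 18) - 30 ≡ 15. → (18, 15)
add G: (18, 15) + (8, 27). λ = (27 - 15)/(8 - 18) ≡ 12/37 mod 47. 37⁻¹ ≡ 14 (mod 47) since 37·14 = 518 ≡ 1, so λ ≡ 27.
  x = λ² - 18 - 8 = 729 - 26 ≡ 45; y = λ·(18 - 45) - 15 ≡ 8. → (45, 8)

(45, 8)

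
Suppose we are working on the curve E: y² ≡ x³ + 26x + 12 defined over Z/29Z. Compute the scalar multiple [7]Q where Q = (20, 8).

(11, 11)

Double-and-add on 7 = (111)₂. Start with Q = (20, 8) for the leading 1-bit.
double: tangent at (20, 8): λ = (3·20² + 26)/(2·8) ≡ 8/16. 16⁻¹ ≡ 20 (mod 29) since 16·20 = 320 ≡ 1, so λ ≡ 8·20 ≡ 15.
  x = λ² - 20 - 20 = 225 - 40 ≡ 11; y = λ·(20 - 11) - 8 ≡ 11. → (11, 11)
add Q: (11, 11) + (20, 8). λ = (8 - 11)/(20 - 11) ≡ 26/9 mod 29. 9⁻¹ ≡ 13 (mod 29) since 9·13 = 117 ≡ 1, so λ ≡ 19.
  x = λ² - 11 - 20 = 361 - 31 ≡ 11; y = λ·(11 - 11) - 11 ≡ 18. → (11, 18)
double: tangent at (11, 18): λ = (3·11² + 26)/(2·18) ≡ 12/7. 7⁻¹ ≡ 25 (mod 29) since 7·25 = 175 ≡ 1, so λ ≡ 12·25 ≡ 10.
  x = λ² - 11 - 11 = 100 - 22 ≡ 20; y = λ·(11 - 20) - 18 ≡ 8. → (20, 8)
add Q: tangent at (20, 8): λ = (3·20² + 26)/(2·8) ≡ 8/16. 16⁻¹ ≡ 20 (mod 29), so λ ≡ 8·20 ≡ 15.
  x = λ² - 20 - 20 = 225 - 40 ≡ 11; y = λ·(20 - 11) - 8 ≡ 11. → (11, 11)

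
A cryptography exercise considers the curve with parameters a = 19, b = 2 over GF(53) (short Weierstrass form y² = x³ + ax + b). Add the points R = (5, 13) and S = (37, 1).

(7, 1)

(5, 13) + (37, 1). λ = (1 - 13)/(37 - 5) ≡ 41/32 mod 53. 32⁻¹ ≡ 5 (mod 53), so λ ≡ 46.
  x = λ² - 5 - 37 = 2116 - 42 ≡ 7; y = λ·(5 - 7) - 13 ≡ 1. → (7, 1)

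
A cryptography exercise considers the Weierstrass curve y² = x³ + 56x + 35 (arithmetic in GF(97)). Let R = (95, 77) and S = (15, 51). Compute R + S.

(95, 77) + (15, 51). λ = (51 - 77)/(15 - 95) ≡ 71/17 mod 97. 17⁻¹ ≡ 40 (mod 97), so λ ≡ 27.
  x = λ² - 95 - 15 = 729 - 110 ≡ 37; y = λ·(95 - 37) - 77 ≡ 34. → (37, 34)

(37, 34)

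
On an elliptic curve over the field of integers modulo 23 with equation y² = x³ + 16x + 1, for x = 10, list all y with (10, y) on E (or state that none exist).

none

x³ + 16x + 1 = 1161 ≡ 11 (mod 23).
11 is a non-residue mod 23; no y exists.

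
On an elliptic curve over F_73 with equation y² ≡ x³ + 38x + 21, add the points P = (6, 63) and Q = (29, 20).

(15, 30)

(6, 63) + (29, 20). λ = (20 - 63)/(29 - 6) ≡ 30/23 mod 73. 23⁻¹ ≡ 54 (mod 73) since 23·54 = 1242 ≡ 1, so λ ≡ 14.
  x = λ² - 6 - 29 = 196 - 35 ≡ 15; y = λ·(6 - 15) - 63 ≡ 30. → (15, 30)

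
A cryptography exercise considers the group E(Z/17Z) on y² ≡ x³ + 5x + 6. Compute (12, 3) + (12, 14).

O

The two points share x = 12 and their y-coordinates satisfy 3 + 14 ≡ 0 (mod 17), so they are inverses. Their sum is O.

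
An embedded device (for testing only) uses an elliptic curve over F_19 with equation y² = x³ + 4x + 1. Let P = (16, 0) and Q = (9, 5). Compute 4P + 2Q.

First 4P:
Repeated addition: build up to 4P.
2P: (16, 0) + (16, 0): same x and y₁ ≡ -y₂, so the sum is O.
3P: O + (16, 0) = (16, 0) (identity).
4P: (16, 0) + (16, 0): same x and y₁ ≡ -y₂, so the sum is O.
4P = O.
Next 2Q:
Repeated addition: build up to 2Q.
2Q: tangent at (9, 5): λ = (3·9² + 4)/(2·5) ≡ 0/10. 10⁻¹ ≡ 2 (mod 19) since 10·2 = 20 ≡ 1, so λ ≡ 0·2 ≡ 0.
  x = λ² - 9 - 9 = 0 - 18 ≡ 1; y = λ·(9 - 1) - 5 ≡ 14. → (1, 14)
2Q = (1, 14).
Finally 4P + 2Q:
O + (1, 14) = (1, 14) (identity).

(1, 14)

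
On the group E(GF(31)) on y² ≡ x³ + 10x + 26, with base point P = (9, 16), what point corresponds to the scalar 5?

(19, 10)

Repeated addition: build up to 5P.
2P: tangent at (9, 16): λ = (3·9² + 10)/(2·16) ≡ 5/1. 1⁻¹ ≡ 1 (mod 31) since 1·1 = 1 ≡ 1, so λ ≡ 5·1 ≡ 5.
  x = λ² - 9 - 9 = 25 - 18 ≡ 7; y = λ·(9 - 7) - 16 ≡ 25. → (7, 25)
3P: (7, 25) + (9, 16). λ = (16 - 25)/(9 - 7) ≡ 22/2 mod 31. 2⁻¹ ≡ 16 (mod 31) since 2·16 = 32 ≡ 1, so λ ≡ 11.
  x = λ² - 7 - 9 = 121 - 16 ≡ 12; y = λ·(7 - 12) - 25 ≡ 13. → (12, 13)
4P: (12, 13) + (9, 16). λ = (16 - 13)/(9 - 12) ≡ 3/28 mod 31. 28⁻¹ ≡ 10 (mod 31), so λ ≡ 30.
  x = λ² - 12 - 9 = 900 - 21 ≡ 11; y = λ·(12 - 11) - 13 ≡ 17. → (11, 17)
5P: (11, 17) + (9, 16). λ = (16 - 17)/(9 - 11) ≡ 30/29 mod 31. 29⁻¹ ≡ 15 (mod 31) since 29·15 = 435 ≡ 1, so λ ≡ 16.
  x = λ² - 11 - 9 = 256 - 20 ≡ 19; y = λ·(11 - 19) - 17 ≡ 10. → (19, 10)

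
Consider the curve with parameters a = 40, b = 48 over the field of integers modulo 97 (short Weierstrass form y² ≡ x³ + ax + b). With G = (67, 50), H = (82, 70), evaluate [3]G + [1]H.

First 3G:
Repeated addition: build up to 3G.
2G: tangent at (67, 50): λ = (3·67² + 40)/(2·50) ≡ 24/3. 3⁻¹ ≡ 65 (mod 97) since 3·65 = 195 ≡ 1, so λ ≡ 24·65 ≡ 8.
  x = λ² - 67 - 67 = 64 - 134 ≡ 27; y = λ·(67 - 27) - 50 ≡ 76. → (27, 76)
3G: (27, 76) + (67, 50). λ = (50 - 76)/(67 - 27) ≡ 71/40 mod 97. 40⁻¹ ≡ 17 (mod 97), so λ ≡ 43.
  x = λ² - 27 - 67 = 1849 - 94 ≡ 9; y = λ·(27 - 9) - 76 ≡ 19. → (9, 19)
3G = (9, 19).
Finally 3G + H:
(9, 19) + (82, 70). λ = (70 - 19)/(82 - 9) ≡ 51/73 mod 97. 73⁻¹ ≡ 4 (mod 97), so λ ≡ 10.
  x = λ² - 9 - 82 = 100 - 91 ≡ 9; y = λ·(9 - 9) - 19 ≡ 78. → (9, 78)

(9, 78)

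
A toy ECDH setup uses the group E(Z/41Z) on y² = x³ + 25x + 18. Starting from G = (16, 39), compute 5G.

(29, 9)

Repeated addition: build up to 5G.
2G: tangent at (16, 39): λ = (3·16² + 25)/(2·39) ≡ 14/37. 37⁻¹ ≡ 10 (mod 41) since 37·10 = 370 ≡ 1, so λ ≡ 14·10 ≡ 17.
  x = λ² - 16 - 16 = 289 - 32 ≡ 11; y = λ·(16 - 11) - 39 ≡ 5. → (11, 5)
3G: (11, 5) + (16, 39). λ = (39 - 5)/(16 - 11) ≡ 34/5 mod 41. 5⁻¹ ≡ 33 (mod 41) since 5·33 = 165 ≡ 1, so λ ≡ 15.
  x = λ² - 11 - 16 = 225 - 27 ≡ 34; y = λ·(11 - 34) - 5 ≡ 19. → (34, 19)
4G: (34, 19) + (16, 39). λ = (39 - 19)/(16 - 34) ≡ 20/23 mod 41. 23⁻¹ ≡ 25 (mod 41), so λ ≡ 8.
  x = λ² - 34 - 16 = 64 - 50 ≡ 14; y = λ·(34 - 14) - 19 ≡ 18. → (14, 18)
5G: (14, 18) + (16, 39). λ = (39 - 18)/(16 - 14) ≡ 21/2 mod 41. 2⁻¹ ≡ 21 (mod 41), so λ ≡ 31.
  x = λ² - 14 - 16 = 961 - 30 ≡ 29; y = λ·(14 - 29) - 18 ≡ 9. → (29, 9)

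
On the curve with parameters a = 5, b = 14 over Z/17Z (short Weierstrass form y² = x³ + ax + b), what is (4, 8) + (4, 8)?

(13, 10)

tangent at (4, 8): λ = (3·4² + 5)/(2·8) ≡ 2/16. 16⁻¹ ≡ 16 (mod 17) since 16·16 = 256 ≡ 1, so λ ≡ 2·16 ≡ 15.
  x = λ² - 4 - 4 = 225 - 8 ≡ 13; y = λ·(4 - 13) - 8 ≡ 10. → (13, 10)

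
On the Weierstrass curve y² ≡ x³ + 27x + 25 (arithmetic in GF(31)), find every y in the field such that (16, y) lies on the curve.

none

x³ + 27x + 25 = 4553 ≡ 27 (mod 31).
27 is a non-residue mod 31; no y exists.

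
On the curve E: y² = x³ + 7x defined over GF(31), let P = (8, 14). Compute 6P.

(5, 25)

Double-and-add on 6 = (110)₂. Start with P = (8, 14) for the leading 1-bit.
double: tangent at (8, 14): λ = (3·8² + 7)/(2·14) ≡ 13/28. 28⁻¹ ≡ 10 (mod 31), so λ ≡ 13·10 ≡ 6.
  x = λ² - 8 - 8 = 36 - 16 ≡ 20; y = λ·(8 - 20) - 14 ≡ 7. → (20, 7)
add P: (20, 7) + (8, 14). λ = (14 - 7)/(8 - 20) ≡ 7/19 mod 31. 19⁻¹ ≡ 18 (mod 31), so λ ≡ 2.
  x = λ² - 20 - 8 = 4 - 28 ≡ 7; y = λ·(20 - 7) - 7 ≡ 19. → (7, 19)
double: tangent at (7, 19): λ = (3·7² + 7)/(2·19) ≡ 30/7. 7⁻¹ ≡ 9 (mod 31), so λ ≡ 30·9 ≡ 22.
  x = λ² - 7 - 7 = 484 - 14 ≡ 5; y = λ·(7 - 5) - 19 ≡ 25. → (5, 25)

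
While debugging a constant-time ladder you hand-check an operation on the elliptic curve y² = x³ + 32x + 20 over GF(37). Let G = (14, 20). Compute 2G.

tangent at (14, 20): λ = (3·14² + 32)/(2·20) ≡ 28/3. 3⁻¹ ≡ 25 (mod 37), so λ ≡ 28·25 ≡ 34.
  x = λ² - 14 - 14 = 1156 - 28 ≡ 18; y = λ·(14 - 18) - 20 ≡ 29. → (18, 29)

(18, 29)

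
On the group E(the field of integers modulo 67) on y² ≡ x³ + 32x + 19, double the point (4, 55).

(18, 14)

tangent at (4, 55): λ = (3·4² + 32)/(2·55) ≡ 13/43. 43⁻¹ ≡ 53 (mod 67), so λ ≡ 13·53 ≡ 19.
  x = λ² - 4 - 4 = 361 - 8 ≡ 18; y = λ·(4 - 18) - 55 ≡ 14. → (18, 14)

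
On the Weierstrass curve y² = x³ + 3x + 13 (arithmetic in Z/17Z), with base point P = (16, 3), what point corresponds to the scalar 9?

(16, 14)

Repeated addition: build up to 9P.
2P: tangent at (16, 3): λ = (3·16² + 3)/(2·3) ≡ 6/6. 6⁻¹ ≡ 3 (mod 17), so λ ≡ 6·3 ≡ 1.
  x = λ² - 16 - 16 = 1 - 32 ≡ 3; y = λ·(16 - 3) - 3 ≡ 10. → (3, 10)
3P: (3, 10) + (16, 3). λ = (3 - 10)/(16 - 3) ≡ 10/13 mod 17. 13⁻¹ ≡ 4 (mod 17), so λ ≡ 6.
  x = λ² - 3 - 16 = 36 - 19 ≡ 0; y = λ·(3 - 0) - 10 ≡ 8. → (0, 8)
4P: (0, 8) + (16, 3). λ = (3 - 8)/(16 - 0) ≡ 12/16 mod 17. 16⁻¹ ≡ 16 (mod 17), so λ ≡ 5.
  x = λ² - 0 - 16 = 25 - 16 ≡ 9; y = λ·(0 - 9) - 8 ≡ 15. → (9, 15)
5P: (9, 15) + (16, 3). λ = (3 - 15)/(16 - 9) ≡ 5/7 mod 17. 7⁻¹ ≡ 5 (mod 17), so λ ≡ 8.
  x = λ² - 9 - 16 = 64 - 25 ≡ 5; y = λ·(9 - 5) - 15 ≡ 0. → (5, 0)
6P: (5, 0) + (16, 3). λ = (3 - 0)/(16 - 5) ≡ 3/11 mod 17. 11⁻¹ ≡ 14 (mod 17), so λ ≡ 8.
  x = λ² - 5 - 16 = 64 - 21 ≡ 9; y = λ·(5 - 9) - 0 ≡ 2. → (9, 2)
7P: (9, 2) + (16, 3). λ = (3 - 2)/(16 - 9) ≡ 1/7 mod 17. 7⁻¹ ≡ 5 (mod 17) since 7·5 = 35 ≡ 1, so λ ≡ 5.
  x = λ² - 9 - 16 = 25 - 25 ≡ 0; y = λ·(9 - 0) - 2 ≡ 9. → (0, 9)
8P: (0, 9) + (16, 3). λ = (3 - 9)/(16 - 0) ≡ 11/16 mod 17. 16⁻¹ ≡ 16 (mod 17), so λ ≡ 6.
  x = λ² - 0 - 16 = 36 - 16 ≡ 3; y = λ·(0 - 3) - 9 ≡ 7. → (3, 7)
9P: (3, 7) + (16, 3). λ = (3 - 7)/(16 - 3) ≡ 13/13 mod 17. 13⁻¹ ≡ 4 (mod 17), so λ ≡ 1.
  x = λ² - 3 - 16 = 1 - 19 ≡ 16; y = λ·(3 - 16) - 7 ≡ 14. → (16, 14)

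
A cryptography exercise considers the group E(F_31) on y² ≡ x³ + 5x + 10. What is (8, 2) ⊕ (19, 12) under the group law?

(8, 2) + (19, 12). λ = (12 - 2)/(19 - 8) ≡ 10/11 mod 31. 11⁻¹ ≡ 17 (mod 31), so λ ≡ 15.
  x = λ² - 8 - 19 = 225 - 27 ≡ 12; y = λ·(8 - 12) - 2 ≡ 0. → (12, 0)

(12, 0)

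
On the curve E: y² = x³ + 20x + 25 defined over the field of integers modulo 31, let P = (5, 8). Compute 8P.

(5, 23)

Double-and-add on 8 = (1000)₂. Start with P = (5, 8) for the leading 1-bit.
double: tangent at (5, 8): λ = (3·5² + 20)/(2·8) ≡ 2/16. 16⁻¹ ≡ 2 (mod 31) since 16·2 = 32 ≡ 1, so λ ≡ 2·2 ≡ 4.
  x = λ² - 5 - 5 = 16 - 10 ≡ 6; y = λ·(5 - 6) - 8 ≡ 19. → (6, 19)
double: tangent at (6, 19): λ = (3·6² + 20)/(2·19) ≡ 4/7. 7⁻¹ ≡ 9 (mod 31), so λ ≡ 4·9 ≡ 5.
  x = λ² - 6 - 6 = 25 - 12 ≡ 13; y = λ·(6 - 13) - 19 ≡ 8. → (13, 8)
double: tangent at (13, 8): λ = (3·13² + 20)/(2·8) ≡ 0/16. 16⁻¹ ≡ 2 (mod 31) since 16·2 = 32 ≡ 1, so λ ≡ 0·2 ≡ 0.
  x = λ² - 13 - 13 = 0 - 26 ≡ 5; y = λ·(13 - 5) - 8 ≡ 23. → (5, 23)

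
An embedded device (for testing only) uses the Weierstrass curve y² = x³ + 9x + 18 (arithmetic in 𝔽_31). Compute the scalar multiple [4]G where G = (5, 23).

(0, 7)

Double-and-add on 4 = (100)₂. Start with G = (5, 23) for the leading 1-bit.
double: tangent at (5, 23): λ = (3·5² + 9)/(2·23) ≡ 22/15. 15⁻¹ ≡ 29 (mod 31), so λ ≡ 22·29 ≡ 18.
  x = λ² - 5 - 5 = 324 - 10 ≡ 4; y = λ·(5 - 4) - 23 ≡ 26. → (4, 26)
double: tangent at (4, 26): λ = (3·4² + 9)/(2·26) ≡ 26/21. 21⁻¹ ≡ 3 (mod 31), so λ ≡ 26·3 ≡ 16.
  x = λ² - 4 - 4 = 256 - 8 ≡ 0; y = λ·(4 - 0) - 26 ≡ 7. → (0, 7)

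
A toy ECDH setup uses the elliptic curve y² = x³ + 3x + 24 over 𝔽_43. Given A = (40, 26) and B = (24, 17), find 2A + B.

(36, 41)

First 2A:
Repeated addition: build up to 2A.
2A: tangent at (40, 26): λ = (3·40² + 3)/(2·26) ≡ 30/9. 9⁻¹ ≡ 24 (mod 43), so λ ≡ 30·24 ≡ 32.
  x = λ² - 40 - 40 = 1024 - 80 ≡ 41; y = λ·(40 - 41) - 26 ≡ 28. → (41, 28)
2A = (41, 28).
Finally 2A + B:
(41, 28) + (24, 17). λ = (17 - 28)/(24 - 41) ≡ 32/26 mod 43. 26⁻¹ ≡ 5 (mod 43), so λ ≡ 31.
  x = λ² - 41 - 24 = 961 - 65 ≡ 36; y = λ·(41 - 36) - 28 ≡ 41. → (36, 41)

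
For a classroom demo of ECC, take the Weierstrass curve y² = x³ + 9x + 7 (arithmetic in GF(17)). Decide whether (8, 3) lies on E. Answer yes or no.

y² = 3² ≡ 9; x³ + 9x + 7 = 591 ≡ 13 (mod 17). 9 ≠ 13.

no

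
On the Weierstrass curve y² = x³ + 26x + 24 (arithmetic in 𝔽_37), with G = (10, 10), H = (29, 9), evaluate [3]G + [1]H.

First 3G:
Repeated addition: build up to 3G.
2G: tangent at (10, 10): λ = (3·10² + 26)/(2·10) ≡ 30/20. 20⁻¹ ≡ 13 (mod 37), so λ ≡ 30·13 ≡ 20.
  x = λ² - 10 - 10 = 400 - 20 ≡ 10; y = λ·(10 - 10) - 10 ≡ 27. → (10, 27)
3G: (10, 27) + (10, 10): same x and y₁ ≡ -y₂, so the sum is ∞.
3G = ∞.
Finally 3G + H:
∞ + (29, 9) = (29, 9) (identity).

(29, 9)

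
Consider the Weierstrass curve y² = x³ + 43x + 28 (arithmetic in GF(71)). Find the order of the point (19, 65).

2P: tangent at (19, 65): λ = (3·19² + 43)/(2·65) ≡ 61/59. 59⁻¹ ≡ 65 (mod 71) since 59·65 = 3835 ≡ 1, so λ ≡ 61·65 ≡ 60.
  x = λ² - 19 - 19 = 3600 - 38 ≡ 12; y = λ·(19 - 12) - 65 ≡ 0. → (12, 0)
3P: (12, 0) + (19, 65). λ = (65 - 0)/(19 - 12) ≡ 65/7 mod 71. 7⁻¹ ≡ 61 (mod 71), so λ ≡ 60.
  x = λ² - 12 - 19 = 3600 - 31 ≡ 19; y = λ·(12 - 19) - 0 ≡ 6. → (19, 6)
4P: (19, 6) + (19, 65): same x and y₁ ≡ -y₂, so the sum is the point at infinity.
4P = the point at infinity, so the order is 4.

4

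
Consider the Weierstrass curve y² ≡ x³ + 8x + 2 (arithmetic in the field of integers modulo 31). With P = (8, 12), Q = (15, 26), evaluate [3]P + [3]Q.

(20, 3)

First 3P:
Repeated addition: build up to 3P.
2P: tangent at (8, 12): λ = (3·8² + 8)/(2·12) ≡ 14/24. 24⁻¹ ≡ 22 (mod 31), so λ ≡ 14·22 ≡ 29.
  x = λ² - 8 - 8 = 841 - 16 ≡ 19; y = λ·(8 - 19) - 12 ≡ 10. → (19, 10)
3P: (19, 10) + (8, 12). λ = (12 - 10)/(8 - 19) ≡ 2/20 mod 31. 20⁻¹ ≡ 14 (mod 31) since 20·14 = 280 ≡ 1, so λ ≡ 28.
  x = λ² - 19 - 8 = 784 - 27 ≡ 13; y = λ·(19 - 13) - 10 ≡ 3. → (13, 3)
3P = (13, 3).
Next 3Q:
Repeated addition: build up to 3Q.
2Q: tangent at (15, 26): λ = (3·15² + 8)/(2·26) ≡ 1/21. 21⁻¹ ≡ 3 (mod 31) since 21·3 = 63 ≡ 1, so λ ≡ 1·3 ≡ 3.
  x = λ² - 15 - 15 = 9 - 30 ≡ 10; y = λ·(15 - 10) - 26 ≡ 20. → (10, 20)
3Q: (10, 20) + (15, 26). λ = (26 - 20)/(15 - 10) ≡ 6/5 mod 31. 5⁻¹ ≡ 25 (mod 31) since 5·25 = 125 ≡ 1, so λ ≡ 26.
  x = λ² - 10 - 15 = 676 - 25 ≡ 0; y = λ·(10 - 0) - 20 ≡ 23. → (0, 23)
3Q = (0, 23).
Finally 3P + 3Q:
(13, 3) + (0, 23). λ = (23 - 3)/(0 - 13) ≡ 20/18 mod 31. 18⁻¹ ≡ 19 (mod 31), so λ ≡ 8.
  x = λ² - 13 - 0 = 64 - 13 ≡ 20; y = λ·(13 - 20) - 3 ≡ 3. → (20, 3)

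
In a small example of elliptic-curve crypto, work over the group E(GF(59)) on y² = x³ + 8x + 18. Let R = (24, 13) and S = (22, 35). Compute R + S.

(16, 17)

(24, 13) + (22, 35). λ = (35 - 13)/(22 - 24) ≡ 22/57 mod 59. 57⁻¹ ≡ 29 (mod 59) since 57·29 = 1653 ≡ 1, so λ ≡ 48.
  x = λ² - 24 - 22 = 2304 - 46 ≡ 16; y = λ·(24 - 16) - 13 ≡ 17. → (16, 17)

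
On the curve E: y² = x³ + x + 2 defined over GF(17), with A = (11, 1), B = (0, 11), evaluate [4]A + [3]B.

(0, 11)

First 4A:
Repeated addition: build up to 4A.
2A: tangent at (11, 1): λ = (3·11² + 1)/(2·1) ≡ 7/2. 2⁻¹ ≡ 9 (mod 17), so λ ≡ 7·9 ≡ 12.
  x = λ² - 11 - 11 = 144 - 22 ≡ 3; y = λ·(11 - 3) - 1 ≡ 10. → (3, 10)
3A: (3, 10) + (11, 1). λ = (1 - 10)/(11 - 3) ≡ 8/8 mod 17. 8⁻¹ ≡ 15 (mod 17), so λ ≡ 1.
  x = λ² - 3 - 11 = 1 - 14 ≡ 4; y = λ·(3 - 4) - 10 ≡ 6. → (4, 6)
4A: (4, 6) + (11, 1). λ = (1 - 6)/(11 - 4) ≡ 12/7 mod 17. 7⁻¹ ≡ 5 (mod 17) since 7·5 = 35 ≡ 1, so λ ≡ 9.
  x = λ² - 4 - 11 = 81 - 15 ≡ 15; y = λ·(4 - 15) - 6 ≡ 14. → (15, 14)
4A = (15, 14).
Next 3B:
Repeated addition: build up to 3B.
2B: tangent at (0, 11): λ = (3·0² + 1)/(2·11) ≡ 1/5. 5⁻¹ ≡ 7 (mod 17) since 5·7 = 35 ≡ 1, so λ ≡ 1·7 ≡ 7.
  x = λ² - 0 - 0 = 49 - 0 ≡ 15; y = λ·(0 - 15) - 11 ≡ 3. → (15, 3)
3B: (15, 3) + (0, 11). λ = (11 - 3)/(0 - 15) ≡ 8/2 mod 17. 2⁻¹ ≡ 9 (mod 17), so λ ≡ 4.
  x = λ² - 15 - 0 = 16 - 15 ≡ 1; y = λ·(15 - 1) - 3 ≡ 2. → (1, 2)
3B = (1, 2).
Finally 4A + 3B:
(15, 14) + (1, 2). λ = (2 - 14)/(1 - 15) ≡ 5/3 mod 17. 3⁻¹ ≡ 6 (mod 17), so λ ≡ 13.
  x = λ² - 15 - 1 = 169 - 16 ≡ 0; y = λ·(15 - 0) - 14 ≡ 11. → (0, 11)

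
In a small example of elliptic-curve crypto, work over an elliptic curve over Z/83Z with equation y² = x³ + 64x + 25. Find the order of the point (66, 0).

2

2P: (66, 0) + (66, 0): same x and y₁ ≡ -y₂, so the sum is O.
2P = O, so the order is 2.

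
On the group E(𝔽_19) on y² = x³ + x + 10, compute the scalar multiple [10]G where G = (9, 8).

Repeated addition: build up to 10G.
2G: tangent at (9, 8): λ = (3·9² + 1)/(2·8) ≡ 16/16. 16⁻¹ ≡ 6 (mod 19), so λ ≡ 16·6 ≡ 1.
  x = λ² - 9 - 9 = 1 - 18 ≡ 2; y = λ·(9 - 2) - 8 ≡ 18. → (2, 18)
3G: (2, 18) + (9, 8). λ = (8 - 18)/(9 - 2) ≡ 9/7 mod 19. 7⁻¹ ≡ 11 (mod 19), so λ ≡ 4.
  x = λ² - 2 - 9 = 16 - 11 ≡ 5; y = λ·(2 - 5) - 18 ≡ 8. → (5, 8)
4G: (5, 8) + (9, 8). λ = (8 - 8)/(9 - 5) ≡ 0/4 mod 19. 4⁻¹ ≡ 5 (mod 19), so λ ≡ 0.
  x = λ² - 5 - 9 = 0 - 14 ≡ 5; y = λ·(5 - 5) - 8 ≡ 11. → (5, 11)
5G: (5, 11) + (9, 8). λ = (8 - 11)/(9 - 5) ≡ 16/4 mod 19. 4⁻¹ ≡ 5 (mod 19), so λ ≡ 4.
  x = λ² - 5 - 9 = 16 - 14 ≡ 2; y = λ·(5 - 2) - 11 ≡ 1. → (2, 1)
6G: (2, 1) + (9, 8). λ = (8 - 1)/(9 - 2) ≡ 7/7 mod 19. 7⁻¹ ≡ 11 (mod 19), so λ ≡ 1.
  x = λ² - 2 - 9 = 1 - 11 ≡ 9; y = λ·(2 - 9) - 1 ≡ 11. → (9, 11)
7G: (9, 11) + (9, 8): same x and y₁ ≡ -y₂, so the sum is ∞.
8G: ∞ + (9, 8) = (9, 8) (identity).
9G: tangent at (9, 8): λ = (3·9² + 1)/(2·8) ≡ 16/16. 16⁻¹ ≡ 6 (mod 19) since 16·6 = 96 ≡ 1, so λ ≡ 16·6 ≡ 1.
  x = λ² - 9 - 9 = 1 - 18 ≡ 2; y = λ·(9 - 2) - 8 ≡ 18. → (2, 18)
10G: (2, 18) + (9, 8). λ = (8 - 18)/(9 - 2) ≡ 9/7 mod 19. 7⁻¹ ≡ 11 (mod 19), so λ ≡ 4.
  x = λ² - 2 - 9 = 16 - 11 ≡ 5; y = λ·(2 - 5) - 18 ≡ 8. → (5, 8)

(5, 8)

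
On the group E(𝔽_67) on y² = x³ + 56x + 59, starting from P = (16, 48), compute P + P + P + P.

Double-and-add on 4 = (100)₂. Start with P = (16, 48) for the leading 1-bit.
double: tangent at (16, 48): λ = (3·16² + 56)/(2·48) ≡ 20/29. 29⁻¹ ≡ 37 (mod 67), so λ ≡ 20·37 ≡ 3.
  x = λ² - 16 - 16 = 9 - 32 ≡ 44; y = λ·(16 - 44) - 48 ≡ 2. → (44, 2)
double: tangent at (44, 2): λ = (3·44² + 56)/(2·2) ≡ 35/4. 4⁻¹ ≡ 17 (mod 67), so λ ≡ 35·17 ≡ 59.
  x = λ² - 44 - 44 = 3481 - 88 ≡ 43; y = λ·(44 - 43) - 2 ≡ 57. → (43, 57)

(43, 57)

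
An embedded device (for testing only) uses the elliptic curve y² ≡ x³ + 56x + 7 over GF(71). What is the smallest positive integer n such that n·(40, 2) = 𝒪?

3

2P: tangent at (40, 2): λ = (3·40² + 56)/(2·2) ≡ 28/4. 4⁻¹ ≡ 18 (mod 71), so λ ≡ 28·18 ≡ 7.
  x = λ² - 40 - 40 = 49 - 80 ≡ 40; y = λ·(40 - 40) - 2 ≡ 69. → (40, 69)
3P: (40, 69) + (40, 2): same x and y₁ ≡ -y₂, so the sum is 𝒪.
3P = 𝒪, so the order is 3.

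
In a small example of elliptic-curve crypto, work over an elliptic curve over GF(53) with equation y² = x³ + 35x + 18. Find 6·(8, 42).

(51, 29)

Write P = (8, 42).
Repeated addition: build up to 6P.
2P: tangent at (8, 42): λ = (3·8² + 35)/(2·42) ≡ 15/31. 31⁻¹ ≡ 12 (mod 53) since 31·12 = 372 ≡ 1, so λ ≡ 15·12 ≡ 21.
  x = λ² - 8 - 8 = 441 - 16 ≡ 1; y = λ·(8 - 1) - 42 ≡ 52. → (1, 52)
3P: (1, 52) + (8, 42). λ = (42 - 52)/(8 - 1) ≡ 43/7 mod 53. 7⁻¹ ≡ 38 (mod 53) since 7·38 = 266 ≡ 1, so λ ≡ 44.
  x = λ² - 1 - 8 = 1936 - 9 ≡ 19; y = λ·(1 - 19) - 52 ≡ 4. → (19, 4)
4P: (19, 4) + (8, 42). λ = (42 - 4)/(8 - 19) ≡ 38/42 mod 53. 42⁻¹ ≡ 24 (mod 53), so λ ≡ 11.
  x = λ² - 19 - 8 = 121 - 27 ≡ 41; y = λ·(19 - 41) - 4 ≡ 19. → (41, 19)
5P: (41, 19) + (8, 42). λ = (42 - 19)/(8 - 41) ≡ 23/20 mod 53. 20⁻¹ ≡ 8 (mod 53), so λ ≡ 25.
  x = λ² - 41 - 8 = 625 - 49 ≡ 46; y = λ·(41 - 46) - 19 ≡ 15. → (46, 15)
6P: (46, 15) + (8, 42). λ = (42 - 15)/(8 - 46) ≡ 27/15 mod 53. 15⁻¹ ≡ 46 (mod 53) since 15·46 = 690 ≡ 1, so λ ≡ 23.
  x = λ² - 46 - 8 = 529 - 54 ≡ 51; y = λ·(46 - 51) - 15 ≡ 29. → (51, 29)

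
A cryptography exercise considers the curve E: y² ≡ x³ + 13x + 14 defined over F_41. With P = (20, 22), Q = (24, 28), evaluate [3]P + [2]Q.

(22, 40)

First 3P:
Repeated addition: build up to 3P.
2P: tangent at (20, 22): λ = (3·20² + 13)/(2·22) ≡ 24/3. 3⁻¹ ≡ 14 (mod 41) since 3·14 = 42 ≡ 1, so λ ≡ 24·14 ≡ 8.
  x = λ² - 20 - 20 = 64 - 40 ≡ 24; y = λ·(20 - 24) - 22 ≡ 28. → (24, 28)
3P: (24, 28) + (20, 22). λ = (22 - 28)/(20 - 24) ≡ 35/37 mod 41. 37⁻¹ ≡ 10 (mod 41), so λ ≡ 22.
  x = λ² - 24 - 20 = 484 - 44 ≡ 30; y = λ·(24 - 30) - 28 ≡ 4. → (30, 4)
3P = (30, 4).
Next 2Q:
Repeated addition: build up to 2Q.
2Q: tangent at (24, 28): λ = (3·24² + 13)/(2·28) ≡ 19/15. 15⁻¹ ≡ 11 (mod 41) since 15·11 = 165 ≡ 1, so λ ≡ 19·11 ≡ 4.
  x = λ² - 24 - 24 = 16 - 48 ≡ 9; y = λ·(24 - 9) - 28 ≡ 32. → (9, 32)
2Q = (9, 32).
Finally 3P + 2Q:
(30, 4) + (9, 32). λ = (32 - 4)/(9 - 30) ≡ 28/20 mod 41. 20⁻¹ ≡ 39 (mod 41) since 20·39 = 780 ≡ 1, so λ ≡ 26.
  x = λ² - 30 - 9 = 676 - 39 ≡ 22; y = λ·(30 - 22) - 4 ≡ 40. → (22, 40)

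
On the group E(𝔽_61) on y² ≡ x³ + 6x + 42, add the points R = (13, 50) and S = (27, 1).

(13, 50) + (27, 1). λ = (1 - 50)/(27 - 13) ≡ 12/14 mod 61. 14⁻¹ ≡ 48 (mod 61) since 14·48 = 672 ≡ 1, so λ ≡ 27.
  x = λ² - 13 - 27 = 729 - 40 ≡ 18; y = λ·(13 - 18) - 50 ≡ 59. → (18, 59)

(18, 59)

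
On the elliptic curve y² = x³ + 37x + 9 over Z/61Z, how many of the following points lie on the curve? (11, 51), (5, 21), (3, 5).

3

(11, 51): 51² ≡ 39, rhs ≡ 39 → on.
(5, 21): 21² ≡ 14, rhs ≡ 14 → on.
(3, 5): 5² ≡ 25, rhs ≡ 25 → on.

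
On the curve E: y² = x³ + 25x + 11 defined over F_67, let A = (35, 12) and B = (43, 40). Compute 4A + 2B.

First 4A:
Repeated addition: build up to 4A.
2A: tangent at (35, 12): λ = (3·35² + 25)/(2·12) ≡ 15/24. 24⁻¹ ≡ 14 (mod 67), so λ ≡ 15·14 ≡ 9.
  x = λ² - 35 - 35 = 81 - 70 ≡ 11; y = λ·(35 - 11) - 12 ≡ 3. → (11, 3)
3A: (11, 3) + (35, 12). λ = (12 - 3)/(35 - 11) ≡ 9/24 mod 67. 24⁻¹ ≡ 14 (mod 67) since 24·14 = 336 ≡ 1, so λ ≡ 59.
  x = λ² - 11 - 35 = 3481 - 46 ≡ 18; y = λ·(11 - 18) - 3 ≡ 53. → (18, 53)
4A: (18, 53) + (35, 12). λ = (12 - 53)/(35 - 18) ≡ 26/17 mod 67. 17⁻¹ ≡ 4 (mod 67), so λ ≡ 37.
  x = λ² - 18 - 35 = 1369 - 53 ≡ 43; y = λ·(18 - 43) - 53 ≡ 27. → (43, 27)
4A = (43, 27).
Next 2B:
Repeated addition: build up to 2B.
2B: tangent at (43, 40): λ = (3·43² + 25)/(2·40) ≡ 11/13. 13⁻¹ ≡ 31 (mod 67), so λ ≡ 11·31 ≡ 6.
  x = λ² - 43 - 43 = 36 - 86 ≡ 17; y = λ·(43 - 17) - 40 ≡ 49. → (17, 49)
2B = (17, 49).
Finally 4A + 2B:
(43, 27) + (17, 49). λ = (49 - 27)/(17 - 43) ≡ 22/41 mod 67. 41⁻¹ ≡ 18 (mod 67), so λ ≡ 61.
  x = λ² - 43 - 17 = 3721 - 60 ≡ 43; y = λ·(43 - 43) - 27 ≡ 40. → (43, 40)

(43, 40)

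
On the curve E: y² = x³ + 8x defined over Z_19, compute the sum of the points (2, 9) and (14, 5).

(1, 16)

(2, 9) + (14, 5). λ = (5 - 9)/(14 - 2) ≡ 15/12 mod 19. 12⁻¹ ≡ 8 (mod 19) since 12·8 = 96 ≡ 1, so λ ≡ 6.
  x = λ² - 2 - 14 = 36 - 16 ≡ 1; y = λ·(2 - 1) - 9 ≡ 16. → (1, 16)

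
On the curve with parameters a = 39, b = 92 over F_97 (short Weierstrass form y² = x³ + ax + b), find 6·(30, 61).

Write Q = (30, 61).
Double-and-add on 6 = (110)₂. Start with Q = (30, 61) for the leading 1-bit.
double: tangent at (30, 61): λ = (3·30² + 39)/(2·61) ≡ 23/25. 25⁻¹ ≡ 66 (mod 97) since 25·66 = 1650 ≡ 1, so λ ≡ 23·66 ≡ 63.
  x = λ² - 30 - 30 = 3969 - 60 ≡ 29; y = λ·(30 - 29) - 61 ≡ 2. → (29, 2)
add Q: (29, 2) + (30, 61). λ = (61 - 2)/(30 - 29) ≡ 59/1 mod 97. 1⁻¹ ≡ 1 (mod 97), so λ ≡ 59.
  x = λ² - 29 - 30 = 3481 - 59 ≡ 27; y = λ·(29 - 27) - 2 ≡ 19. → (27, 19)
double: tangent at (27, 19): λ = (3·27² + 39)/(2·19) ≡ 92/38. 38⁻¹ ≡ 23 (mod 97) since 38·23 = 874 ≡ 1, so λ ≡ 92·23 ≡ 79.
  x = λ² - 27 - 27 = 6241 - 54 ≡ 76; y = λ·(27 - 76) - 19 ≡ 87. → (76, 87)

(76, 87)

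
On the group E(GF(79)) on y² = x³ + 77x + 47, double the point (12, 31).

tangent at (12, 31): λ = (3·12² + 77)/(2·31) ≡ 35/62. 62⁻¹ ≡ 65 (mod 79) since 62·65 = 4030 ≡ 1, so λ ≡ 35·65 ≡ 63.
  x = λ² - 12 - 12 = 3969 - 24 ≡ 74; y = λ·(12 - 74) - 31 ≡ 13. → (74, 13)

(74, 13)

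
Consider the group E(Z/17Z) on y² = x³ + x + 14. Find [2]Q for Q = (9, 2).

(14, 16)

tangent at (9, 2): λ = (3·9² + 1)/(2·2) ≡ 6/4. 4⁻¹ ≡ 13 (mod 17), so λ ≡ 6·13 ≡ 10.
  x = λ² - 9 - 9 = 100 - 18 ≡ 14; y = λ·(9 - 14) - 2 ≡ 16. → (14, 16)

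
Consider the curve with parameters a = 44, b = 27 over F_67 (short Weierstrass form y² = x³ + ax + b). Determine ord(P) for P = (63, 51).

2P: tangent at (63, 51): λ = (3·63² + 44)/(2·51) ≡ 25/35. 35⁻¹ ≡ 23 (mod 67), so λ ≡ 25·23 ≡ 39.
  x = λ² - 63 - 63 = 1521 - 126 ≡ 55; y = λ·(63 - 55) - 51 ≡ 60. → (55, 60)
3P: (55, 60) + (63, 51). λ = (51 - 60)/(63 - 55) ≡ 58/8 mod 67. 8⁻¹ ≡ 42 (mod 67) since 8·42 = 336 ≡ 1, so λ ≡ 24.
  x = λ² - 55 - 63 = 576 - 118 ≡ 56; y = λ·(55 - 56) - 60 ≡ 50. → (56, 50)
4P: (56, 50) + (63, 51). λ = (51 - 50)/(63 - 56) ≡ 1/7 mod 67. 7⁻¹ ≡ 48 (mod 67) since 7·48 = 336 ≡ 1, so λ ≡ 48.
  x = λ² - 56 - 63 = 2304 - 119 ≡ 41; y = λ·(56 - 41) - 50 ≡ 0. → (41, 0)
5P: (41, 0) + (63, 51). λ = (51 - 0)/(63 - 41) ≡ 51/22 mod 67. 22⁻¹ ≡ 64 (mod 67) since 22·64 = 1408 ≡ 1, so λ ≡ 48.
  x = λ² - 41 - 63 = 2304 - 104 ≡ 56; y = λ·(41 - 56) - 0 ≡ 17. → (56, 17)
6P: (56, 17) + (63, 51). λ = (51 - 17)/(63 - 56) ≡ 34/7 mod 67. 7⁻¹ ≡ 48 (mod 67) since 7·48 = 336 ≡ 1, so λ ≡ 24.
  x = λ² - 56 - 63 = 576 - 119 ≡ 55; y = λ·(56 - 55) - 17 ≡ 7. → (55, 7)
7P: (55, 7) + (63, 51). λ = (51 - 7)/(63 - 55) ≡ 44/8 mod 67. 8⁻¹ ≡ 42 (mod 67) since 8·42 = 336 ≡ 1, so λ ≡ 39.
  x = λ² - 55 - 63 = 1521 - 118 ≡ 63; y = λ·(55 - 63) - 7 ≡ 16. → (63, 16)
8P: (63, 16) + (63, 51): same x and y₁ ≡ -y₂, so the sum is the point at infinity.
8P = the point at infinity, so the order is 8.

8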